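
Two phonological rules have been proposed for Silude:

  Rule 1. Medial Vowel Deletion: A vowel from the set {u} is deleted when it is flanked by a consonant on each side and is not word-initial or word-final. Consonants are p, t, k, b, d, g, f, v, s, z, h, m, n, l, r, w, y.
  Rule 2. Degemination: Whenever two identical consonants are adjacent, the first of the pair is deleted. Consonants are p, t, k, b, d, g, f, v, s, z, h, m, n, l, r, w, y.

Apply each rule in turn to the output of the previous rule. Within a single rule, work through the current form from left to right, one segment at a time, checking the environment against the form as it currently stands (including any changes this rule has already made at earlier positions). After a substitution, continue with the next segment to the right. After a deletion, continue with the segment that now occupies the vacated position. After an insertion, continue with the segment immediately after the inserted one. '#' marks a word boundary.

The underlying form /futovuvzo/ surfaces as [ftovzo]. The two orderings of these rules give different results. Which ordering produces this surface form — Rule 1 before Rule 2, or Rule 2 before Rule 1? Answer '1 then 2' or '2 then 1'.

1 then 2

Order 1 then 2:
  1 Medial Vowel Deletion: [futovuvzo] → [ftovvzo]
  2 Degemination: [ftovvzo] → [ftovzo]
  result: [ftovzo]
Order 2 then 1:
  2 Degemination: no change — [futovuvzo]
  1 Medial Vowel Deletion: [futovuvzo] → [ftovvzo]
  result: [ftovvzo]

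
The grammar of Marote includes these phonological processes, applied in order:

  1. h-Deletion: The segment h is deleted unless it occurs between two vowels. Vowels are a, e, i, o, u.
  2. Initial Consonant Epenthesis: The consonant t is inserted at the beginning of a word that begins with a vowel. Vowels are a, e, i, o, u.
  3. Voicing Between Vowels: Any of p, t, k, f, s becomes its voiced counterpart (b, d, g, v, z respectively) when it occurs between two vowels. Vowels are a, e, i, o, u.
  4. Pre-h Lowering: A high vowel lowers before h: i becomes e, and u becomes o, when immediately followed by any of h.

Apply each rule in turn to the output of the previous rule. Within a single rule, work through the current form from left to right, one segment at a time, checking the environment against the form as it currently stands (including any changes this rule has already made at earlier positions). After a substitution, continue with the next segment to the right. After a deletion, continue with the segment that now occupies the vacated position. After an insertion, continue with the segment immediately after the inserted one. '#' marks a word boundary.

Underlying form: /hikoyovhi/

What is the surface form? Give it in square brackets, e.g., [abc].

[tigoyovi]

1 h-Deletion: [hikoyovhi] → [ikoyovi]
2 Initial Consonant Epenthesis: [ikoyovi] → [tikoyovi]
3 Voicing Between Vowels: [tikoyovi] → [tigoyovi]
4 Pre-h Lowering: no change — [tigoyovi]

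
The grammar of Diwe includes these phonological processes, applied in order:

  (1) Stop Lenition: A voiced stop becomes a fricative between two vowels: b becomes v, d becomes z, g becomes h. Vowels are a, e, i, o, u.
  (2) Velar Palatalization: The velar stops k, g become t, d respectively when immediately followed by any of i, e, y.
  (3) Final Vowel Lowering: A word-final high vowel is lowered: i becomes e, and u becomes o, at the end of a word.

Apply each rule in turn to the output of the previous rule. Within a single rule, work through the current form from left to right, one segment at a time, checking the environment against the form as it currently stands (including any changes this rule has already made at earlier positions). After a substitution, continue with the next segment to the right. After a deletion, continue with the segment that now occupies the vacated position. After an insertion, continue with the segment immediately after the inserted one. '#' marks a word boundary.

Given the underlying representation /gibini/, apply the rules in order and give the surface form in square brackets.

[divine]

(1) Stop Lenition: [gibini] → [givini]
(2) Velar Palatalization: [givini] → [divini]
(3) Final Vowel Lowering: [divini] → [divine]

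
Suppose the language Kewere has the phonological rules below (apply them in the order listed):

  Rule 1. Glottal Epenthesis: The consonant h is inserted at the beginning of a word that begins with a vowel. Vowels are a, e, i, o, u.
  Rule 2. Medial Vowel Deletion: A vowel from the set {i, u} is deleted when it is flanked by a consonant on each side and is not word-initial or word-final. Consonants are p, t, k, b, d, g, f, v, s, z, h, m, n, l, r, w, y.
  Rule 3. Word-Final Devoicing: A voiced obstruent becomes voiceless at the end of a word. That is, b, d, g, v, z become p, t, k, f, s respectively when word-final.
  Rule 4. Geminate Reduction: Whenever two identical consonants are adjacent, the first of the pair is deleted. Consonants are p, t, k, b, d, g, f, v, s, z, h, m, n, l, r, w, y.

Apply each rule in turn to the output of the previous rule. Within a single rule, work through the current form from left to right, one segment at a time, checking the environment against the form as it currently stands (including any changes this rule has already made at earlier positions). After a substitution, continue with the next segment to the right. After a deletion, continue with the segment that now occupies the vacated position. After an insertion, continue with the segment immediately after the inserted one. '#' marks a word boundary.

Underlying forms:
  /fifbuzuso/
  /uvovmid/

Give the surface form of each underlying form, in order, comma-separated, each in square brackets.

/fifbuzuso/:
  Rule 1 Glottal Epenthesis: no change — [fifbuzuso]
  Rule 2 Medial Vowel Deletion: [fifbuzuso] → [ffbzso]
  Rule 3 Word-Final Devoicing: no change — [ffbzso]
  Rule 4 Geminate Reduction: [ffbzso] → [fbzso]
/uvovmid/:
  Rule 1 Glottal Epenthesis: [uvovmid] → [huvovmid]
  Rule 2 Medial Vowel Deletion: [huvovmid] → [hvovmd]
  Rule 3 Word-Final Devoicing: [hvovmd] → [hvovmt]
  Rule 4 Geminate Reduction: no change — [hvovmt]

[fbzso], [hvovmt]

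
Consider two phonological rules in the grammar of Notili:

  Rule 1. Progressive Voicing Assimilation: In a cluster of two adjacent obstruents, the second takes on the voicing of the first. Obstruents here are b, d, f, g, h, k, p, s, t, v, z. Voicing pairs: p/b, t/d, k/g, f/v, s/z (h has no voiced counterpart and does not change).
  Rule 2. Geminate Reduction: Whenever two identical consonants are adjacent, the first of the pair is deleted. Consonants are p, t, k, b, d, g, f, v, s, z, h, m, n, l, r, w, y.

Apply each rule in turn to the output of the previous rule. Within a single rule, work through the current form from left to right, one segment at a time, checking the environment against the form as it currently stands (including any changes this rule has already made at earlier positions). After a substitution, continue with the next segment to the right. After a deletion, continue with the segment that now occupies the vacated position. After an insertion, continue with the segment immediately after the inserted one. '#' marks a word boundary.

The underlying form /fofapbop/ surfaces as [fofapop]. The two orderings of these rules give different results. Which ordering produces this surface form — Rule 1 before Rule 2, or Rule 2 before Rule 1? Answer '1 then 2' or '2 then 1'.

1 then 2

Order 1 then 2:
  1 Progressive Voicing Assimilation: [fofapbop] → [fofappop]
  2 Geminate Reduction: [fofappop] → [fofapop]
  result: [fofapop]
Order 2 then 1:
  2 Geminate Reduction: no change — [fofapbop]
  1 Progressive Voicing Assimilation: [fofapbop] → [fofappop]
  result: [fofappop]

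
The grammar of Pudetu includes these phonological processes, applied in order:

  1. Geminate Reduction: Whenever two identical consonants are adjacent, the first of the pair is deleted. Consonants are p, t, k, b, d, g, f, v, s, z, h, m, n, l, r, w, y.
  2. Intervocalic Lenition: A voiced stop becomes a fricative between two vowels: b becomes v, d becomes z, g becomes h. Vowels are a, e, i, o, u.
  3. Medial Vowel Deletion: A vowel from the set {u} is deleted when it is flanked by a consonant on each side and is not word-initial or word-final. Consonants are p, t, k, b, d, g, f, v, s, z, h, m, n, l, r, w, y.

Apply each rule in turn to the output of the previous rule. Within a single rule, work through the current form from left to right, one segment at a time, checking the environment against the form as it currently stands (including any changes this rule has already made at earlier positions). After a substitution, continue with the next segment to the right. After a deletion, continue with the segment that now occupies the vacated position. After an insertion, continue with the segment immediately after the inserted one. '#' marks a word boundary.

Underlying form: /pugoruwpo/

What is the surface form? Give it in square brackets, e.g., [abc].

1 Geminate Reduction: no change — [pugoruwpo]
2 Intervocalic Lenition: [pugoruwpo] → [puhoruwpo]
3 Medial Vowel Deletion: [puhoruwpo] → [phorwpo]

[phorwpo]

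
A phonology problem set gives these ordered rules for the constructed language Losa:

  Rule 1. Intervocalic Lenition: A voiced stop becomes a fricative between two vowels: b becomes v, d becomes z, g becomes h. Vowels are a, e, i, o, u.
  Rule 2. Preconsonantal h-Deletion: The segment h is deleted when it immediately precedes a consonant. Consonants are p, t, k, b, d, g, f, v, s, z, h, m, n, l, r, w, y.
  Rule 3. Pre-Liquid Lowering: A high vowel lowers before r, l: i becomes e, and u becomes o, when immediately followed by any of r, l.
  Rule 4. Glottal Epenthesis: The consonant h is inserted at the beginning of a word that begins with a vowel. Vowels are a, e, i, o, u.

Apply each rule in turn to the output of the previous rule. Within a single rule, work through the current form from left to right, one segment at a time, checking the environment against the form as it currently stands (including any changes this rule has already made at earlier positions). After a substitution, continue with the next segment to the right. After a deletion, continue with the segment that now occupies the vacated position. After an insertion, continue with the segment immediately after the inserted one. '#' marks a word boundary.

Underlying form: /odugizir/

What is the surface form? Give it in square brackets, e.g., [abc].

[hozuhizer]

Rule 1 Intervocalic Lenition: [odugizir] → [ozuhizir]
Rule 2 Preconsonantal h-Deletion: no change — [ozuhizir]
Rule 3 Pre-Liquid Lowering: [ozuhizir] → [ozuhizer]
Rule 4 Glottal Epenthesis: [ozuhizer] → [hozuhizer]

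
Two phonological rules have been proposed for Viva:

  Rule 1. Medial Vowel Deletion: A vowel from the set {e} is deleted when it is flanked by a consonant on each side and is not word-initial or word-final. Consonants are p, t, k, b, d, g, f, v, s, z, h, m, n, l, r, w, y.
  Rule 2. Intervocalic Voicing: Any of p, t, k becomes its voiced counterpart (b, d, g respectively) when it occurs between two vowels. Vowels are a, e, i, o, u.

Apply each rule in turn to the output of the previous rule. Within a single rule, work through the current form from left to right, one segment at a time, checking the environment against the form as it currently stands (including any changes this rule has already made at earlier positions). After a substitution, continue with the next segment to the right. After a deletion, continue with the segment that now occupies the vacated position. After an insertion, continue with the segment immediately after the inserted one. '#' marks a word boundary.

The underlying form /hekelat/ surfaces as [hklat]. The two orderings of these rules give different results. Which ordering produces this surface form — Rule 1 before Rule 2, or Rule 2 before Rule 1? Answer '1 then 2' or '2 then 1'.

1 then 2

Order 1 then 2:
  1 Medial Vowel Deletion: [hekelat] → [hklat]
  2 Intervocalic Voicing: no change — [hklat]
  result: [hklat]
Order 2 then 1:
  2 Intervocalic Voicing: [hekelat] → [hegelat]
  1 Medial Vowel Deletion: [hegelat] → [hglat]
  result: [hglat]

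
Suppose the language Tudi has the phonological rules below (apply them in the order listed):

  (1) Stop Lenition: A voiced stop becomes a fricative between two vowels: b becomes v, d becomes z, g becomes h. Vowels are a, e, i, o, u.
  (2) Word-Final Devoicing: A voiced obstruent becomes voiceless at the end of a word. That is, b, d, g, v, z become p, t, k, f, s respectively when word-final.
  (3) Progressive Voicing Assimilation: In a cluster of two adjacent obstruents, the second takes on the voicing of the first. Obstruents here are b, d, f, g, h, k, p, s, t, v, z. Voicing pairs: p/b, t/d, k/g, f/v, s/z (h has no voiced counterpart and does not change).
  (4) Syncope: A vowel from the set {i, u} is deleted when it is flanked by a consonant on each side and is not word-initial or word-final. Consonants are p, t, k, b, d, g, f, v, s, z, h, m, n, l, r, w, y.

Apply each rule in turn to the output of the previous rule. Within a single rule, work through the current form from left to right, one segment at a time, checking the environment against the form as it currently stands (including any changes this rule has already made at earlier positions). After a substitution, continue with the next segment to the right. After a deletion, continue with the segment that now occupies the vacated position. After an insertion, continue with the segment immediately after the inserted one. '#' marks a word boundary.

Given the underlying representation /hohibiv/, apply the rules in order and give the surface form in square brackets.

(1) Stop Lenition: [hohibiv] → [hohiviv]
(2) Word-Final Devoicing: [hohiviv] → [hohivif]
(3) Progressive Voicing Assimilation: no change — [hohivif]
(4) Syncope: [hohivif] → [hohvf]

[hohvf]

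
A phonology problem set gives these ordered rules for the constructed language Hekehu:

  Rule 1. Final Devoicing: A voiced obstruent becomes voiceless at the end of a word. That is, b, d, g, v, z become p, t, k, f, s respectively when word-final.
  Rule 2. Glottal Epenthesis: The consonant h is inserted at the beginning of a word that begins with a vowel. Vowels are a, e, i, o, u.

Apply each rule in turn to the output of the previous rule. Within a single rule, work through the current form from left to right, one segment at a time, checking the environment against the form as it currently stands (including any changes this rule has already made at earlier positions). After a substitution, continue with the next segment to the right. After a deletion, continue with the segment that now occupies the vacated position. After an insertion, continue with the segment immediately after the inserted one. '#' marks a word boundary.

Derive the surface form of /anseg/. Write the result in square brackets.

Rule 1 Final Devoicing: [anseg] → [ansek]
Rule 2 Glottal Epenthesis: [ansek] → [hansek]

[hansek]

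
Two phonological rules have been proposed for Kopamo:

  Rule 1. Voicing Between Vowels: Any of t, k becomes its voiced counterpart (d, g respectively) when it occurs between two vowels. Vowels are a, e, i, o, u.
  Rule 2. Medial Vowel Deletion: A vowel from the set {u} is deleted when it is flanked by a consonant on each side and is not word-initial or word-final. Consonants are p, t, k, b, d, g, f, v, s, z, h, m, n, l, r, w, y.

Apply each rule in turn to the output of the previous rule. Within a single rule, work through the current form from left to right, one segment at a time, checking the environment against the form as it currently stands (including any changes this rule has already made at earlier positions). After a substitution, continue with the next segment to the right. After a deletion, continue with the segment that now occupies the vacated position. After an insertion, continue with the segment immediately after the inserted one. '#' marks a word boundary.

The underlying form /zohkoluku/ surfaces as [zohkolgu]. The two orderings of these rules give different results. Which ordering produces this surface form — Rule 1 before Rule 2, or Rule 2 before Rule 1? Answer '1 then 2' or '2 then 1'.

Order 1 then 2:
  1 Voicing Between Vowels: [zohkoluku] → [zohkolugu]
  2 Medial Vowel Deletion: [zohkolugu] → [zohkolgu]
  result: [zohkolgu]
Order 2 then 1:
  2 Medial Vowel Deletion: [zohkoluku] → [zohkolku]
  1 Voicing Between Vowels: no change — [zohkolku]
  result: [zohkolku]

1 then 2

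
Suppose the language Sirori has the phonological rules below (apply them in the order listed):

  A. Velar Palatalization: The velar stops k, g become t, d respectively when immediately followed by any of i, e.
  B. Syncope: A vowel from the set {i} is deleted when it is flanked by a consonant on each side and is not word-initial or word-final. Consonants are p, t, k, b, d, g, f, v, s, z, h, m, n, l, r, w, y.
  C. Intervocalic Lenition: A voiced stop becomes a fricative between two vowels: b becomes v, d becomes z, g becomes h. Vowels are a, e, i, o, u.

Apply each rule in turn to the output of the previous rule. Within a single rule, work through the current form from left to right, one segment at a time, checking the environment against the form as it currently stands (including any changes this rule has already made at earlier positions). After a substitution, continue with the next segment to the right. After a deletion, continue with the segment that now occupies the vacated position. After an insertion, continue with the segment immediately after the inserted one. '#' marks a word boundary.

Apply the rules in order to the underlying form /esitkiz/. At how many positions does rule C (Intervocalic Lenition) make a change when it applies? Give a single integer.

A Velar Palatalization: [esitkiz] → [esittiz]
B Syncope: [esittiz] → [esttz]
C Intervocalic Lenition: no change — [esttz]
Rule C changed 0 position(s).

0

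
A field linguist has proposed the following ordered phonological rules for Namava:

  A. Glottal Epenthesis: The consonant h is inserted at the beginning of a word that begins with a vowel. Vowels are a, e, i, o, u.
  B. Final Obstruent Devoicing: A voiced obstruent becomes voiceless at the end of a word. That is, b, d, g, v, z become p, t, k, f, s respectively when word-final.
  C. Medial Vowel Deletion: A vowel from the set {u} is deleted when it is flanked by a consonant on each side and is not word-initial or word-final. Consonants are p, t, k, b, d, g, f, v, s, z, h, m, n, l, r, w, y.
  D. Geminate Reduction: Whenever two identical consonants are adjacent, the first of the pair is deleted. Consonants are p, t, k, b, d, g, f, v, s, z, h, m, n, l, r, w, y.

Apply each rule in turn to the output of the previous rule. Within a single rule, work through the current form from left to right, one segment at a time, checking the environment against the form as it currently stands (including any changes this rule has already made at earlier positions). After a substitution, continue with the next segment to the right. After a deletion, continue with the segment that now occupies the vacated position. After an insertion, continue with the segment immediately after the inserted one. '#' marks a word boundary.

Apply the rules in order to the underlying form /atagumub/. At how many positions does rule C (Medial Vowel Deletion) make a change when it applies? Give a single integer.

A Glottal Epenthesis: [atagumub] → [hatagumub]
B Final Obstruent Devoicing: [hatagumub] → [hatagumup]
C Medial Vowel Deletion: [hatagumup] → [hatagmp]
D Geminate Reduction: no change — [hatagmp]
Rule C changed 2 position(s).

2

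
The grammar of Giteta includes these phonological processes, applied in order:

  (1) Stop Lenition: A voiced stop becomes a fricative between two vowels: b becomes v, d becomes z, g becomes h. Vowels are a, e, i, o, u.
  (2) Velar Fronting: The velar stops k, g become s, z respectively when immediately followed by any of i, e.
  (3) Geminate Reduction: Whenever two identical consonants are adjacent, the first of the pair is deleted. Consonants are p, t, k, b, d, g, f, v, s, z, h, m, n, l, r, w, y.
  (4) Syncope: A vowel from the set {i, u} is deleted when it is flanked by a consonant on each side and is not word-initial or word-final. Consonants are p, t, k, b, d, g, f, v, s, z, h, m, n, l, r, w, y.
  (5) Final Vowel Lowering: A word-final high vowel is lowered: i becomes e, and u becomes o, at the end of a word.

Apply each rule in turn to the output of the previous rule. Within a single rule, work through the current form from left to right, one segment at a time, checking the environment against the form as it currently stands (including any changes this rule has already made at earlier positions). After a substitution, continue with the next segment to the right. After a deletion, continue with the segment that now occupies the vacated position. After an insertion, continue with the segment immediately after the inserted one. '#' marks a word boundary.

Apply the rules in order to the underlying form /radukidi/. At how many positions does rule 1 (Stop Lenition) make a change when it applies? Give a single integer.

2

(1) Stop Lenition: [radukidi] → [razukizi]
(2) Velar Fronting: [razukizi] → [razusizi]
(3) Geminate Reduction: no change — [razusizi]
(4) Syncope: [razusizi] → [razszi]
(5) Final Vowel Lowering: [razszi] → [razsze]
Rule 1 changed 2 position(s).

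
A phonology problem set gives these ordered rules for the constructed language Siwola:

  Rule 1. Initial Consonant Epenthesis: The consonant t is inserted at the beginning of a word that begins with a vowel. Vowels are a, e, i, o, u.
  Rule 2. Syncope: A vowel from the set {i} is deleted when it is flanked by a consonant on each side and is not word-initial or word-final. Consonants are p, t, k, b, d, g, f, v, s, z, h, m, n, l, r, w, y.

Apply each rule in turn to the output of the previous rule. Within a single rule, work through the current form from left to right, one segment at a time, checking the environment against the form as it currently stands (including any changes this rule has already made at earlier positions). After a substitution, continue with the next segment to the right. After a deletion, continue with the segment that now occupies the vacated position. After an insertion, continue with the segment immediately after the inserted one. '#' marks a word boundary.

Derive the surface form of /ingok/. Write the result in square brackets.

[tngok]

Rule 1 Initial Consonant Epenthesis: [ingok] → [tingok]
Rule 2 Syncope: [tingok] → [tngok]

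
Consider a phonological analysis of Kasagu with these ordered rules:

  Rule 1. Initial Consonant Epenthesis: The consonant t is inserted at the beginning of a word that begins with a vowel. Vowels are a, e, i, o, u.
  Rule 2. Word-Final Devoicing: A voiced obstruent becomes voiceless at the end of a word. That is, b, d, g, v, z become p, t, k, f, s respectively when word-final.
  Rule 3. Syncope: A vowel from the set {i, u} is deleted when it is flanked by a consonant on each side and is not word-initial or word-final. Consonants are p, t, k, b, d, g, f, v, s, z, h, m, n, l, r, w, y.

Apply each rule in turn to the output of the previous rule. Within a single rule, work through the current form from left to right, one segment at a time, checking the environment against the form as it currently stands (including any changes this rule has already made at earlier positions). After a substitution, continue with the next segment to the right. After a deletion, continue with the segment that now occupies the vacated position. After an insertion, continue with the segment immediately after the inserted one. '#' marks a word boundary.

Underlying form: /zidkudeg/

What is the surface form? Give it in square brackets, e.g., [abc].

Rule 1 Initial Consonant Epenthesis: no change — [zidkudeg]
Rule 2 Word-Final Devoicing: [zidkudeg] → [zidkudek]
Rule 3 Syncope: [zidkudek] → [zdkdek]

[zdkdek]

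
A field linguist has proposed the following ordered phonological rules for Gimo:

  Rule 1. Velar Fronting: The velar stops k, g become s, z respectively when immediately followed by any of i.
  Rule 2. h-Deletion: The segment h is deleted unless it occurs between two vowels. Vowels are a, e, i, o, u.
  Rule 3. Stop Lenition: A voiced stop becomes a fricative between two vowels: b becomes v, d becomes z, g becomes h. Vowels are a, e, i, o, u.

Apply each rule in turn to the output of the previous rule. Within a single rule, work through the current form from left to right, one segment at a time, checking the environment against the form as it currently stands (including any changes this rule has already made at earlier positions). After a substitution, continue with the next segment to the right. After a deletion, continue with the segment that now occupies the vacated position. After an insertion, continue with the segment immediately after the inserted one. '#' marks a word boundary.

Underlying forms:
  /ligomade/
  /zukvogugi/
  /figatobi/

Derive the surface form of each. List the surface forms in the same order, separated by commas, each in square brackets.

/ligomade/:
  Rule 1 Velar Fronting: no change — [ligomade]
  Rule 2 h-Deletion: no change — [ligomade]
  Rule 3 Stop Lenition: [ligomade] → [lihomaze]
/zukvogugi/:
  Rule 1 Velar Fronting: [zukvogugi] → [zukvoguzi]
  Rule 2 h-Deletion: no change — [zukvoguzi]
  Rule 3 Stop Lenition: [zukvoguzi] → [zukvohuzi]
/figatobi/:
  Rule 1 Velar Fronting: no change — [figatobi]
  Rule 2 h-Deletion: no change — [figatobi]
  Rule 3 Stop Lenition: [figatobi] → [fihatovi]

[lihomaze], [zukvohuzi], [fihatovi]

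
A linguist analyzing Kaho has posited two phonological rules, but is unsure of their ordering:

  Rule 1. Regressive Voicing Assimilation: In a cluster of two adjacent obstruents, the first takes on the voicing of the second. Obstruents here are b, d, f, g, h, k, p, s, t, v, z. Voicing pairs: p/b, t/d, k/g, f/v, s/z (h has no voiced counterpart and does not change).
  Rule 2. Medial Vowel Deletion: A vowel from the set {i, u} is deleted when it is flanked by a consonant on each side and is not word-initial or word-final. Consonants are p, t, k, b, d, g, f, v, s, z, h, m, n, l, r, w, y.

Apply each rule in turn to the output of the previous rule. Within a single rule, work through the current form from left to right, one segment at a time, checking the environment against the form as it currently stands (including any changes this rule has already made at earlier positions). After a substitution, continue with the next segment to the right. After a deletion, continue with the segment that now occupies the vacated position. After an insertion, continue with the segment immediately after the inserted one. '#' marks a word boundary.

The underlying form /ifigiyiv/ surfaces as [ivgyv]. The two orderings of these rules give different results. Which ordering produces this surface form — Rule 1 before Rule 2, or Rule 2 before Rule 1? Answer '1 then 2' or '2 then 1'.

Order 1 then 2:
  1 Regressive Voicing Assimilation: no change — [ifigiyiv]
  2 Medial Vowel Deletion: [ifigiyiv] → [ifgyv]
  result: [ifgyv]
Order 2 then 1:
  2 Medial Vowel Deletion: [ifigiyiv] → [ifgyv]
  1 Regressive Voicing Assimilation: [ifgyv] → [ivgyv]
  result: [ivgyv]

2 then 1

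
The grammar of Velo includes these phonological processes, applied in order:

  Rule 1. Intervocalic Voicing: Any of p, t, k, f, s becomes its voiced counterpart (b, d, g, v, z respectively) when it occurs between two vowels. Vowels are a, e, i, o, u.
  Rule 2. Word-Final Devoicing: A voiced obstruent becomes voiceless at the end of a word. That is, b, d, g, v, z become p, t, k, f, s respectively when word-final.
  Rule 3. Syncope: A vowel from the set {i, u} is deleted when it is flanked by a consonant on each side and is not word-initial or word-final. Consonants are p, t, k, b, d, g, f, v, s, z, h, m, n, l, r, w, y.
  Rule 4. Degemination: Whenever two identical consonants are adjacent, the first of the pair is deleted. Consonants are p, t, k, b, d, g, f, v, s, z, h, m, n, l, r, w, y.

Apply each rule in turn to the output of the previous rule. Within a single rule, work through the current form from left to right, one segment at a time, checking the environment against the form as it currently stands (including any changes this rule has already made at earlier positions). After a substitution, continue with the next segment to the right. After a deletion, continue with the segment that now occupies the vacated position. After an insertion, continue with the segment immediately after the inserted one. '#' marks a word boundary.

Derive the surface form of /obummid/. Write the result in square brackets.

[obmt]

Rule 1 Intervocalic Voicing: no change — [obummid]
Rule 2 Word-Final Devoicing: [obummid] → [obummit]
Rule 3 Syncope: [obummit] → [obmmt]
Rule 4 Degemination: [obmmt] → [obmt]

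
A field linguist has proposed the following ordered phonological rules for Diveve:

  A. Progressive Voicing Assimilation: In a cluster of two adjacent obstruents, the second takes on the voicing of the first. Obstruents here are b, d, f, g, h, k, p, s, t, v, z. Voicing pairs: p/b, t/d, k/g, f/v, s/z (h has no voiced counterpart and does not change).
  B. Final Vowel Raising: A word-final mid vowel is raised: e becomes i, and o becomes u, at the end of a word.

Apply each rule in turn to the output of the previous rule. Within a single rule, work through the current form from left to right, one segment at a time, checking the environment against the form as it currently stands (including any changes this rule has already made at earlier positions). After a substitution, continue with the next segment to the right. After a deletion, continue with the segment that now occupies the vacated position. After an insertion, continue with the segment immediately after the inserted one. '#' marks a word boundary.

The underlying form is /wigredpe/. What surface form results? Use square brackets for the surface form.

[wigredbi]

A Progressive Voicing Assimilation: [wigredpe] → [wigredbe]
B Final Vowel Raising: [wigredbe] → [wigredbi]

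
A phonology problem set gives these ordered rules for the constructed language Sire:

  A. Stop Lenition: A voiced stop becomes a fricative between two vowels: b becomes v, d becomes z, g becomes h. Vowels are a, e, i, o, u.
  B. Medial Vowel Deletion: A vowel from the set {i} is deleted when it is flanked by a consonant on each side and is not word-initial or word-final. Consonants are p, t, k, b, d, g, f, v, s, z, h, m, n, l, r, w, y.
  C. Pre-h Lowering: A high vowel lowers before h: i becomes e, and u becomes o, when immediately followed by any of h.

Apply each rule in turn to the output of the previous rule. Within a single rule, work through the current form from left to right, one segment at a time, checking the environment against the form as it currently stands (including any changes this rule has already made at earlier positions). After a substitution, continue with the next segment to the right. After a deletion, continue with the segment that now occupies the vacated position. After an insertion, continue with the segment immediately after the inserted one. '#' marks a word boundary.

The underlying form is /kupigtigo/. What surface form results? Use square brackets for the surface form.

[kupgtho]

A Stop Lenition: [kupigtigo] → [kupigtiho]
B Medial Vowel Deletion: [kupigtiho] → [kupgtho]
C Pre-h Lowering: no change — [kupgtho]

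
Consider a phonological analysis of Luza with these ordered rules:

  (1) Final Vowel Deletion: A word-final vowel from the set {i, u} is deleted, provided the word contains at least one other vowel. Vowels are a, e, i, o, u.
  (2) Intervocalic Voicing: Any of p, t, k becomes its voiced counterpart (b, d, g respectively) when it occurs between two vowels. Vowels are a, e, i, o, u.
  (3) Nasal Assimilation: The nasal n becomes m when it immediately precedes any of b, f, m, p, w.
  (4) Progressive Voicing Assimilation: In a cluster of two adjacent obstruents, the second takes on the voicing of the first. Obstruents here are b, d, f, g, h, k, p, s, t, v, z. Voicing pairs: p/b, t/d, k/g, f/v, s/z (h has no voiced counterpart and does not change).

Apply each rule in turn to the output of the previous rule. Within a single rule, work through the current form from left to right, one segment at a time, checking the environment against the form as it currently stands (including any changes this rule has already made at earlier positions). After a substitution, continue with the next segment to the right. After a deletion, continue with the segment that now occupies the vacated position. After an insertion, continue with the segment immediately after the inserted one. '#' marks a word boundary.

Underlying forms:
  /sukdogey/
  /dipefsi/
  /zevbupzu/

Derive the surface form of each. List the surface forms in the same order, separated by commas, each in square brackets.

/sukdogey/:
  (1) Final Vowel Deletion: no change — [sukdogey]
  (2) Intervocalic Voicing: no change — [sukdogey]
  (3) Nasal Assimilation: no change — [sukdogey]
  (4) Progressive Voicing Assimilation: [sukdogey] → [suktogey]
/dipefsi/:
  (1) Final Vowel Deletion: [dipefsi] → [dipefs]
  (2) Intervocalic Voicing: [dipefs] → [dibefs]
  (3) Nasal Assimilation: no change — [dibefs]
  (4) Progressive Voicing Assimilation: no change — [dibefs]
/zevbupzu/:
  (1) Final Vowel Deletion: [zevbupzu] → [zevbupz]
  (2) Intervocalic Voicing: no change — [zevbupz]
  (3) Nasal Assimilation: no change — [zevbupz]
  (4) Progressive Voicing Assimilation: [zevbupz] → [zevbups]

[suktogey], [dibefs], [zevbups]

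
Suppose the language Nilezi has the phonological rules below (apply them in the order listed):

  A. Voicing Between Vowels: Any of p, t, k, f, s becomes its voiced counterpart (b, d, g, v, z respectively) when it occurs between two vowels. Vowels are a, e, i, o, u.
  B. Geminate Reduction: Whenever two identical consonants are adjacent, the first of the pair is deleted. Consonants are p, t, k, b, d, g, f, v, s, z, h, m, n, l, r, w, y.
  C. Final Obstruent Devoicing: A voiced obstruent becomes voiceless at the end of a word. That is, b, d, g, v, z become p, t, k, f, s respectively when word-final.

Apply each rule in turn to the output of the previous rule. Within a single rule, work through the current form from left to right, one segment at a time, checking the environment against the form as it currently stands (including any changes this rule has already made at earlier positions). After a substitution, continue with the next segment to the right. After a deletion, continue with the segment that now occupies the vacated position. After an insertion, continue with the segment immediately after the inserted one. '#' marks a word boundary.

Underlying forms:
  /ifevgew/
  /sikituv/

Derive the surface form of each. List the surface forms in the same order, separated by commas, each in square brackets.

/ifevgew/:
  A Voicing Between Vowels: [ifevgew] → [ivevgew]
  B Geminate Reduction: no change — [ivevgew]
  C Final Obstruent Devoicing: no change — [ivevgew]
/sikituv/:
  A Voicing Between Vowels: [sikituv] → [sigiduv]
  B Geminate Reduction: no change — [sigiduv]
  C Final Obstruent Devoicing: [sigiduv] → [sigiduf]

[ivevgew], [sigiduf]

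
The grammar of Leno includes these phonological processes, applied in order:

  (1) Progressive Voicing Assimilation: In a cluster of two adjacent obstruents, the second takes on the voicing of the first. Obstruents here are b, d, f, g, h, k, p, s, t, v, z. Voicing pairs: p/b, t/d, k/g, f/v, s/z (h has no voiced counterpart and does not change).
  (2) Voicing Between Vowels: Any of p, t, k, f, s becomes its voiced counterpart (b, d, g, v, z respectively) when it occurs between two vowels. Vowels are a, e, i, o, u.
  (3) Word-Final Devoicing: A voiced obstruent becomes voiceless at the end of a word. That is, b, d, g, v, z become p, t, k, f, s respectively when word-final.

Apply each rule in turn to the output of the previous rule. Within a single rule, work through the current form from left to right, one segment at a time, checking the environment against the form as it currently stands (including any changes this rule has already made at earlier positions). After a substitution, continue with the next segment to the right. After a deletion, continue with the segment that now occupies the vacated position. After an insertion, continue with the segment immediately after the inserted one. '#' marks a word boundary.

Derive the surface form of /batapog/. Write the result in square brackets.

(1) Progressive Voicing Assimilation: no change — [batapog]
(2) Voicing Between Vowels: [batapog] → [badabog]
(3) Word-Final Devoicing: [badabog] → [badabok]

[badabok]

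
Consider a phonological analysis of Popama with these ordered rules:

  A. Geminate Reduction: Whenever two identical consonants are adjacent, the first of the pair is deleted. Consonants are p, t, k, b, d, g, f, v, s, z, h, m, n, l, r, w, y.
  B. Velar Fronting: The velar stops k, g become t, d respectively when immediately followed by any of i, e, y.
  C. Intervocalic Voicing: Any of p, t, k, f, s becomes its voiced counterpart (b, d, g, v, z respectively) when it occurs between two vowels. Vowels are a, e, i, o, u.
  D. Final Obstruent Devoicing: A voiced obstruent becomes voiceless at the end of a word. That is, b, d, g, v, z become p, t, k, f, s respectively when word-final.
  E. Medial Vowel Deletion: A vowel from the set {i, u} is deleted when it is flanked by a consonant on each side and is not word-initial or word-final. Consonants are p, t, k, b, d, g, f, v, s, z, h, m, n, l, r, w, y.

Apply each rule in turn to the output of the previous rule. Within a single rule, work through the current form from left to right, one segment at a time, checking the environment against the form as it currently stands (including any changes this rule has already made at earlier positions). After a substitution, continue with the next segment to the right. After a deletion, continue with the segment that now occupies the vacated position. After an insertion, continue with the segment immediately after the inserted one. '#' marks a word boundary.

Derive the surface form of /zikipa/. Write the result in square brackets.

[zdba]

A Geminate Reduction: no change — [zikipa]
B Velar Fronting: [zikipa] → [zitipa]
C Intervocalic Voicing: [zitipa] → [zidiba]
D Final Obstruent Devoicing: no change — [zidiba]
E Medial Vowel Deletion: [zidiba] → [zdba]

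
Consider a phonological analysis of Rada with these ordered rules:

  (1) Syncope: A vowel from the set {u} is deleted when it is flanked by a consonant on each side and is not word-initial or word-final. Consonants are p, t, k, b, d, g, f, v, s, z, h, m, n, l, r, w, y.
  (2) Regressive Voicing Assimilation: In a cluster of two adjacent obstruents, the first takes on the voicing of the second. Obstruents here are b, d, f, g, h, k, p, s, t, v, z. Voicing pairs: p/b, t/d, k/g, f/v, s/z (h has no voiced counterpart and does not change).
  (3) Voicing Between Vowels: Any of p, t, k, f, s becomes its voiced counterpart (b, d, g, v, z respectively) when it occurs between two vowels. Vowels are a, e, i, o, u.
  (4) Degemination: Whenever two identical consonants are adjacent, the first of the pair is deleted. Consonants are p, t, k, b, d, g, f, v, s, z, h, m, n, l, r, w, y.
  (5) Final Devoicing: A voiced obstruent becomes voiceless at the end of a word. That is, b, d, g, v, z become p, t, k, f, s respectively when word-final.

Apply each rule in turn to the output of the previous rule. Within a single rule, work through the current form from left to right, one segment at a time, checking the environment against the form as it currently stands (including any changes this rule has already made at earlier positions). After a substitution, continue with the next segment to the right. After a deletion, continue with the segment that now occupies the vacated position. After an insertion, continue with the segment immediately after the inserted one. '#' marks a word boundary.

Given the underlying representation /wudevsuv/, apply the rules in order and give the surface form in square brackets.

[wdefzf]

(1) Syncope: [wudevsuv] → [wdevsv]
(2) Regressive Voicing Assimilation: [wdevsv] → [wdefzv]
(3) Voicing Between Vowels: no change — [wdefzv]
(4) Degemination: no change — [wdefzv]
(5) Final Devoicing: [wdefzv] → [wdefzf]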